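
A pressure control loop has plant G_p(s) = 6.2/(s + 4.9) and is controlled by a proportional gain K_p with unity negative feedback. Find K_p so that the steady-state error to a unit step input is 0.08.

K_p = 9.09

For a type-0 loop with proportional control, e_ss = 1/(1 + K_p·G_p(0)).
G_p(0) = 1.265. Require 1/(1 + K_p·1.265) = 0.08, so 1 + 1.265·K_p = 12.5.
K_p = (12.5 − 1)/1.265 = 9.09.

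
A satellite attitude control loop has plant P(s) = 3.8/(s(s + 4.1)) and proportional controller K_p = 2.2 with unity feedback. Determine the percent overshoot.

The closed-loop denominator s² + 4.1s + 8.36 gives ω_n = √8.36 = 2.891 and ζ = 4.1/(2ω_n) = 0.709.
%OS = 100·exp(−πζ/√(1−ζ²)) = 100·exp(−π·0.709/√0.4973) = 4.25%.

4.25%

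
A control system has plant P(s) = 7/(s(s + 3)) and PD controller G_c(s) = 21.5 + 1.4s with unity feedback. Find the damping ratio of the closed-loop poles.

ζ = 0.522

Forward path: (21.5 + 1.4s)·7/(s(s+3)). The closed-loop characteristic equation is s² + (3 + 7·1.4)s + 7·21.5 = 0.
That is s² + 12.8s + 150.5 = 0, so ω_n = 12.27 rad/s and ζ = 12.8/(2·12.27) = 0.5217.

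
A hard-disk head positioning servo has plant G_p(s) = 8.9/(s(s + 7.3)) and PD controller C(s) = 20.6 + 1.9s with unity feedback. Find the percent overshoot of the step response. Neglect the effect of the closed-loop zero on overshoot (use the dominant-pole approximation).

Forward path: (20.6 + 1.9s)·8.9/(s(s+7.3)). The closed-loop characteristic equation is s² + (7.3 + 8.9·1.9)s + 8.9·20.6 = 0.
That is s² + 24.21s + 183.3 = 0, so ω_n = 13.54 rad/s and ζ = 24.21/(2·13.54) = 0.894.
%OS = 100·exp(−πζ/√(1−ζ²)) = 0.19%.

0.19%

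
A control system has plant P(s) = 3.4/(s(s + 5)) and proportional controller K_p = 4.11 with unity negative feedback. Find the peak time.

T_p = 1.13 s

Closed-loop characteristic equation: s² + 5s + 13.97 = 0, so ω_n = 3.738 rad/s and ζ = 5/(2·3.738) = 0.6688.
Damped frequency ω_d = ω_n√(1−ζ²) = 2.779 rad/s, so peak time T_p = π/ω_d = 1.13 s.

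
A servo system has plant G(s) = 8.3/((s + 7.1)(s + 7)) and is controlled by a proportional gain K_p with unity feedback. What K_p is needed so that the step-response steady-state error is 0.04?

The loop is type 0, so e_ss(step) = 1/(1 + K_pos) with K_pos = K_p·G(0).
G(0) = 0.167. Require 1/(1 + K_p·0.167) = 0.04, so 1 + 0.167·K_p = 25.
K_p = (25 − 1)/0.167 = 144.

K_p = 144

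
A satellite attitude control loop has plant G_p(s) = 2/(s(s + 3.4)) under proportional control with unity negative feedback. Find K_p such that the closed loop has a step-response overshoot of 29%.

From %OS = 100·exp(−πζ/√(1−ζ²)) = 29%, ζ = −ln(0.29)/√(π²+ln²(0.29)) = 0.3666.
Characteristic equation s² + 3.4s + 2K_p = 0 gives ζ = 3.4/(2√(2K_p)).
Setting ζ = 0.3666: √(2K_p) = 3.4/(2·0.3666) = 4.637, so K_p = 21.5/2 = 10.8.

K_p = 10.8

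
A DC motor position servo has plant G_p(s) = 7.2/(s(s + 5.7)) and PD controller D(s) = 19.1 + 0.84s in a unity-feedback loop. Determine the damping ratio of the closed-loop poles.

Forward path: (19.1 + 0.84s)·7.2/(s(s+5.7)). The closed-loop characteristic equation is s² + (5.7 + 7.2·0.84)s + 7.2·19.1 = 0.
That is s² + 11.75s + 137.5 = 0, so ω_n = 11.73 rad/s and ζ = 11.75/(2·11.73) = 0.5009.

ζ = 0.501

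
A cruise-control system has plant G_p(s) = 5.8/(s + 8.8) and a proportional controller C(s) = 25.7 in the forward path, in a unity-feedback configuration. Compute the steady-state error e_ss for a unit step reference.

The loop is type 0. Static position error constant K_pos = C(0)·G_p(0) = 25.7·0.6591 = 16.94.
Steady-state error to a unit step: e_ss = 1/(1+K_pos) = 1/17.94 = 0.0557.

0.0557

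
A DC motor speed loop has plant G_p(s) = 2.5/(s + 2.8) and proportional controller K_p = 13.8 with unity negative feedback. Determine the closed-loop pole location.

s = -37.3

Closed-loop transfer function: T(s) = K_p·G_p(s)/(1 + K_p·G_p(s)) = 34.5/(s + 2.8 + 34.5) = 34.5/(s + 37.3).
The closed-loop pole is at s = −37.3.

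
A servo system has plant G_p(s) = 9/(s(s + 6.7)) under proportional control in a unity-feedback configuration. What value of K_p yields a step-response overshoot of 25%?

K_p = 7.65

From %OS = 100·exp(−πζ/√(1−ζ²)) = 25%, ζ = −ln(0.25)/√(π²+ln²(0.25)) = 0.4037.
Characteristic equation s² + 6.7s + 9K_p = 0 gives ζ = 6.7/(2√(9K_p)).
Setting ζ = 0.4037: √(9K_p) = 6.7/(2·0.4037) = 8.298, so K_p = 68.86/9 = 7.65.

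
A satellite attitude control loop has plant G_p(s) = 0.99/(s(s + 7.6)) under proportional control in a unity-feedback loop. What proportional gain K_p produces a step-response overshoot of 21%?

From %OS = 100·exp(−πζ/√(1−ζ²)) = 21%, ζ = −ln(0.21)/√(π²+ln²(0.21)) = 0.4449.
Characteristic equation s² + 7.6s + 0.99K_p = 0 gives ζ = 7.6/(2√(0.99K_p)).
Setting ζ = 0.4449: √(0.99K_p) = 7.6/(2·0.4449) = 8.541, so K_p = 72.95/0.99 = 73.7.

K_p = 73.7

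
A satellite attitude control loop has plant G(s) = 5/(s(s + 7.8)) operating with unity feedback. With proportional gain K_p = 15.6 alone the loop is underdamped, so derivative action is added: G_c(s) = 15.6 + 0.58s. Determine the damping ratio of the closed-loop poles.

Forward path: (15.6 + 0.58s)·5/(s(s+7.8)). The closed-loop characteristic equation is s² + (7.8 + 5·0.58)s + 5·15.6 = 0.
That is s² + 10.7s + 78 = 0, so ω_n = 8.832 rad/s and ζ = 10.7/(2·8.832) = 0.6058.

ζ = 0.606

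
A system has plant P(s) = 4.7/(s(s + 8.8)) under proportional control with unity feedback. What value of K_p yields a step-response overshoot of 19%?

From %OS = 100·exp(−πζ/√(1−ζ²)) = 19%, ζ = −ln(0.19)/√(π²+ln²(0.19)) = 0.4673.
Characteristic equation s² + 8.8s + 4.7K_p = 0 gives ζ = 8.8/(2√(4.7K_p)).
Setting ζ = 0.4673: √(4.7K_p) = 8.8/(2·0.4673) = 9.415, so K_p = 88.64/4.7 = 18.9.

K_p = 18.9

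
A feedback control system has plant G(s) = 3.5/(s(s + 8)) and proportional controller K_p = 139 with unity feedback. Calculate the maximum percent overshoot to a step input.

Closed-loop characteristic equation: s² + 8s + 486.5 = 0, so ω_n = 22.06 rad/s and ζ = 8/(2·22.06) = 0.1814.
%OS = 100·exp(−πζ/√(1−ζ²)) = 100·exp(−π·0.1814/√0.9671) = 56%.

56%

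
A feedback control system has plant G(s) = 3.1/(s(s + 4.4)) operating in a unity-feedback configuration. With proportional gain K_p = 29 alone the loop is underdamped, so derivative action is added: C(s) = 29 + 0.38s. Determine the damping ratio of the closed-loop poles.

ζ = 0.294

Forward path: (29 + 0.38s)·3.1/(s(s+4.4)). The closed-loop characteristic equation is s² + (4.4 + 3.1·0.38)s + 3.1·29 = 0.
That is s² + 5.578s + 89.9 = 0, so ω_n = 9.482 rad/s and ζ = 5.578/(2·9.482) = 0.2941.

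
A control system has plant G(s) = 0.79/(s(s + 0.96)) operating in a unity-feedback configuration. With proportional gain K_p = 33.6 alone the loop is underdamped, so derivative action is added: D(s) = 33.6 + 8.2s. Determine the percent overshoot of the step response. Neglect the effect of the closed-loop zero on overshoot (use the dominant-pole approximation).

3.77%

Forward path: (33.6 + 8.2s)·0.79/(s(s+0.96)). The closed-loop characteristic equation is s² + (0.96 + 0.79·8.2)s + 0.79·33.6 = 0.
That is s² + 7.438s + 26.54 = 0, so ω_n = 5.152 rad/s and ζ = 7.438/(2·5.152) = 0.7218.
%OS = 100·exp(−πζ/√(1−ζ²)) = 3.77%.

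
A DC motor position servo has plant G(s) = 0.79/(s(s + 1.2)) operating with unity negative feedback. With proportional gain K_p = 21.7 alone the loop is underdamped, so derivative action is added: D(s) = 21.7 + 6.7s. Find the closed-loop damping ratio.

ζ = 0.784

Forward path: (21.7 + 6.7s)·0.79/(s(s+1.2)). The closed-loop characteristic equation is s² + (1.2 + 0.79·6.7)s + 0.79·21.7 = 0.
That is s² + 6.493s + 17.14 = 0, so ω_n = 4.14 rad/s and ζ = 6.493/(2·4.14) = 0.7841.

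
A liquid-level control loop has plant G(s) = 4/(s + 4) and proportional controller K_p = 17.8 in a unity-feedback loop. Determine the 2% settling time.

T_s ≈ 0.0532 s

Closed-loop transfer function: T(s) = K_p·G(s)/(1 + K_p·G(s)) = 71.2/(s + 4 + 71.2) = 71.2/(s + 75.2).
Time constant τ = 1/75.2 = 0.0133 s, so the 2% settling time is about 4τ = 0.0532 s.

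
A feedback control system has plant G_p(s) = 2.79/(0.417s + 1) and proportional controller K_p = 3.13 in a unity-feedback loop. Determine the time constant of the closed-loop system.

Closed loop: T(s) = K_p·G_p/(1+K_p·G_p) = 8.733/(0.417s + 1 + 8.733), with pole at s = −(1 + 8.733)/0.417 = −23.34.
Closed-loop time constant τ = 1/23.34 = 0.0428 s.

τ = 0.0428 s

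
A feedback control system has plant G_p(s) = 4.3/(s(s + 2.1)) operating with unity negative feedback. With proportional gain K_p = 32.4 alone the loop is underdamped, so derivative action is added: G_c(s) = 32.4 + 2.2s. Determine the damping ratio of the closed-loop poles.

Forward path: (32.4 + 2.2s)·4.3/(s(s+2.1)). The closed-loop characteristic equation is s² + (2.1 + 4.3·2.2)s + 4.3·32.4 = 0.
That is s² + 11.56s + 139.3 = 0, so ω_n = 11.8 rad/s and ζ = 11.56/(2·11.8) = 0.4897.

ζ = 0.49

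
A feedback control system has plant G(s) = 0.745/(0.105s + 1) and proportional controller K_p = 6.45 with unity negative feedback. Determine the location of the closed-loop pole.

Closed loop: T(s) = K_p·G/(1+K_p·G) = 4.805/(0.105s + 1 + 4.805), with pole at s = −(1 + 4.805)/0.105 = −55.29.

s = -55.29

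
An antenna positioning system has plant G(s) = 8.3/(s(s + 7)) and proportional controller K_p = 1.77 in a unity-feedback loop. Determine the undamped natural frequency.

The closed-loop denominator is s(s+7) + 1.77·8.3 = s² + 7s + 14.69.
Matching s² + 2ζω_n s + ω_n²: ω_n = √14.69 = 3.833 rad/s and 2ζω_n = 7, so ζ = 7/(2·3.833) = 0.913.

ω_n = 3.83 rad/s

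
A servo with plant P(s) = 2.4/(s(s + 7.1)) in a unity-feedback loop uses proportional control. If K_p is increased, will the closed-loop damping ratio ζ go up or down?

decrease

ζ = 7.1/(2√(2.4K_p)); increasing K_p raises the denominator, so ζ falls.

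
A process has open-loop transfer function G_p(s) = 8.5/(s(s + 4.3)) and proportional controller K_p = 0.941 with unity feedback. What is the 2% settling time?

From 1 + K_pG_p(s) = 0: s² + 4.3s + 7.998 = 0 ⇒ ω_n = 2.828, ζ = 0.7602.
2% settling time T_s ≈ 4/(ζω_n) = 4/2.15 = 1.86 s.

T_s ≈ 1.86 s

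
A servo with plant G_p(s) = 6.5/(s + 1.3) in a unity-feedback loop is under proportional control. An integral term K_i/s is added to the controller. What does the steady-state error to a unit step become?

0

The integrator makes K_pos = lim_{s→0} C(s)G(s) infinite, so e_ss = 1/(1+K_pos) = 0.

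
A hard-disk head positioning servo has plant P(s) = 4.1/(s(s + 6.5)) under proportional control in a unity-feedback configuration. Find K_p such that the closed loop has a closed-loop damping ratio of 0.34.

Closed-loop characteristic equation: s² + 6.5s + K_p·4.1 = 0.
So ω_n = √(4.1K_p) and 2ζω_n = 6.5, giving ζ = 6.5/(2√(4.1K_p)).
Setting ζ = 0.34: √(4.1K_p) = 6.5/(2·0.34) = 9.559, so K_p = 91.37/4.1 = 22.3.

K_p = 22.3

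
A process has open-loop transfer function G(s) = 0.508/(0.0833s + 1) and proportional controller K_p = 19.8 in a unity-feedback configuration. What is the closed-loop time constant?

τ = 0.00753 s

Closed loop: T(s) = K_p·G/(1+K_p·G) = 10.06/(0.0833s + 1 + 10.06), with pole at s = −(1 + 10.06)/0.0833 = −132.8.
Closed-loop time constant τ = 1/132.8 = 0.00753 s.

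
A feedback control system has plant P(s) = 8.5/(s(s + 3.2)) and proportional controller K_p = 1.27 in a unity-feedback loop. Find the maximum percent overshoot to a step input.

17.3%

The closed-loop denominator s² + 3.2s + 10.79 gives ω_n = √10.79 = 3.286 and ζ = 3.2/(2ω_n) = 0.487.
%OS = 100·exp(−πζ/√(1−ζ²)) = 100·exp(−π·0.487/√0.7629) = 17.3%.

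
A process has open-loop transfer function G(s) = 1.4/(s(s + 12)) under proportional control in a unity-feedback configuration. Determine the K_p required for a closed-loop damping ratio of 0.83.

Closed-loop characteristic equation: s² + 12s + K_p·1.4 = 0.
So ω_n = √(1.4K_p) and 2ζω_n = 12, giving ζ = 12/(2√(1.4K_p)).
Setting ζ = 0.83: √(1.4K_p) = 12/(2·0.83) = 7.229, so K_p = 52.26/1.4 = 37.3.

K_p = 37.3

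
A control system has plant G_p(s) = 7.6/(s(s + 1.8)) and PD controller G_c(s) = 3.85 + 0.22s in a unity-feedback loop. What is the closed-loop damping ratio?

Forward path: (3.85 + 0.22s)·7.6/(s(s+1.8)). The closed-loop characteristic equation is s² + (1.8 + 7.6·0.22)s + 7.6·3.85 = 0.
That is s² + 3.472s + 29.26 = 0, so ω_n = 5.409 rad/s and ζ = 3.472/(2·5.409) = 0.3209.

ζ = 0.321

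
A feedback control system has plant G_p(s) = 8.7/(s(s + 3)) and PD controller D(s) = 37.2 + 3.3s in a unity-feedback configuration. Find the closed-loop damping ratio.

ζ = 0.881

Forward path: (37.2 + 3.3s)·8.7/(s(s+3)). The closed-loop characteristic equation is s² + (3 + 8.7·3.3)s + 8.7·37.2 = 0.
That is s² + 31.71s + 323.6 = 0, so ω_n = 17.99 rad/s and ζ = 31.71/(2·17.99) = 0.8813.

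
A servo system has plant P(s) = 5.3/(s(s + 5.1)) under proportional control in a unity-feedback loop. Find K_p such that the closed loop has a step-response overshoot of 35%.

K_p = 12.2

From %OS = 100·exp(−πζ/√(1−ζ²)) = 35%, ζ = −ln(0.35)/√(π²+ln²(0.35)) = 0.3169.
Characteristic equation s² + 5.1s + 5.3K_p = 0 gives ζ = 5.1/(2√(5.3K_p)).
Setting ζ = 0.3169: √(5.3K_p) = 5.1/(2·0.3169) = 8.046, so K_p = 64.73/5.3 = 12.2.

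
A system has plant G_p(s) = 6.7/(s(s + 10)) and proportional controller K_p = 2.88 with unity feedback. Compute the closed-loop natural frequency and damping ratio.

ω_n = 4.39 rad/s, ζ = 1.14

The closed-loop denominator is s(s+10) + 2.88·6.7 = s² + 10s + 19.3.
So ω_n² = 19.3 ⇒ ω_n = 4.393 rad/s, and ζ = 10/(2ω_n) = 1.14.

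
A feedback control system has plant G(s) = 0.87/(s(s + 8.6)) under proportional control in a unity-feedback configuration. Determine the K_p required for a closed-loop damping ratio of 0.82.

K_p = 31.6

Closed-loop characteristic equation: s² + 8.6s + K_p·0.87 = 0.
So ω_n = √(0.87K_p) and 2ζω_n = 8.6, giving ζ = 8.6/(2√(0.87K_p)).
Setting ζ = 0.82: √(0.87K_p) = 8.6/(2·0.82) = 5.244, so K_p = 27.5/0.87 = 31.6.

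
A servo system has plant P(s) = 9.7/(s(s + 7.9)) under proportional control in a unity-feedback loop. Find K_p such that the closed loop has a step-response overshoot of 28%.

K_p = 11.4

From %OS = 100·exp(−πζ/√(1−ζ²)) = 28%, ζ = −ln(0.28)/√(π²+ln²(0.28)) = 0.3755.
Characteristic equation s² + 7.9s + 9.7K_p = 0 gives ζ = 7.9/(2√(9.7K_p)).
Setting ζ = 0.3755: √(9.7K_p) = 7.9/(2·0.3755) = 10.52, so K_p = 110.6/9.7 = 11.4.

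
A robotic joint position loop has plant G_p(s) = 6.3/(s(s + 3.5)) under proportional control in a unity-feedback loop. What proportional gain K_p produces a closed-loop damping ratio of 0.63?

Closed-loop characteristic equation: s² + 3.5s + K_p·6.3 = 0.
So ω_n = √(6.3K_p) and 2ζω_n = 3.5, giving ζ = 3.5/(2√(6.3K_p)).
Setting ζ = 0.63: √(6.3K_p) = 3.5/(2·0.63) = 2.778, so K_p = 7.716/6.3 = 1.22.

K_p = 1.22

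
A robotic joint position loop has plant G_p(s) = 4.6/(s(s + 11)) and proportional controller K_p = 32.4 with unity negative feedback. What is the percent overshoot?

20.5%

Closed-loop characteristic equation: s² + 11s + 149 = 0, so ω_n = 12.21 rad/s and ζ = 11/(2·12.21) = 0.4505.
%OS = 100·exp(−πζ/√(1−ζ²)) = 100·exp(−π·0.4505/√0.797) = 20.5%.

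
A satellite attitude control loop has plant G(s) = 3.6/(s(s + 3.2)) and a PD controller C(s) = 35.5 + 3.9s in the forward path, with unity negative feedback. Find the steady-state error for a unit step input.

The open loop C(s)G(s) has a pole at the origin (type 1), so the static position error constant is infinite and e_ss = 1/(1+∞) = 0.

0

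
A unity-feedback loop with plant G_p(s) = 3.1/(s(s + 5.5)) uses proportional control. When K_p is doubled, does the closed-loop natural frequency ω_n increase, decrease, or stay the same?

ω_n = √(3.1·K_p), which grows with K_p.

increase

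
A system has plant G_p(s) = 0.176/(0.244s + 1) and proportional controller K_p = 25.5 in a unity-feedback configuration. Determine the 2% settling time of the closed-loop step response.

Closed loop: T(s) = K_p·G_p/(1+K_p·G_p) = 4.488/(0.244s + 1 + 4.488), with pole at s = −(1 + 4.488)/0.244 = −22.49.
τ = 1/22.49 = 0.04446 s, so 2% settling time ≈ 4τ = 0.178 s.

T_s ≈ 0.178 s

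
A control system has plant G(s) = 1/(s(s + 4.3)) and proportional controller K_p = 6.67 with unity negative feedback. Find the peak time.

The closed-loop denominator s² + 4.3s + 6.67 gives ω_n = √6.67 = 2.583 and ζ = 4.3/(2ω_n) = 0.8325.
Damped frequency ω_d = ω_n√(1−ζ²) = 1.431 rad/s, so peak time T_p = π/ω_d = 2.2 s.

T_p = 2.2 s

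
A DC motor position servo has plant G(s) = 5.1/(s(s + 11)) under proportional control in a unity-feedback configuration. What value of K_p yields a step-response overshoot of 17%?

K_p = 24.6

From %OS = 100·exp(−πζ/√(1−ζ²)) = 17%, ζ = −ln(0.17)/√(π²+ln²(0.17)) = 0.4913.
Characteristic equation s² + 11s + 5.1K_p = 0 gives ζ = 11/(2√(5.1K_p)).
Setting ζ = 0.4913: √(5.1K_p) = 11/(2·0.4913) = 11.2, so K_p = 125.3/5.1 = 24.6.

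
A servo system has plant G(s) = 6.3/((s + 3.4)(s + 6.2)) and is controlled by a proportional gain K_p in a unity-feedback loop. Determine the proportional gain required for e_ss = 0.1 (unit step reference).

K_p = 30.1

The loop is type 0, so e_ss(step) = 1/(1 + K_pos) with K_pos = K_p·G(0).
G(0) = 0.2989. Require 1/(1 + K_p·0.2989) = 0.1, so 1 + 0.2989·K_p = 10.
K_p = (10 − 1)/0.2989 = 30.1.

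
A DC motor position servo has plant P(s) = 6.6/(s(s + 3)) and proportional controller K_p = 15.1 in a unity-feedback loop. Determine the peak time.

The closed-loop denominator s² + 3s + 99.66 gives ω_n = √99.66 = 9.983 and ζ = 3/(2ω_n) = 0.1503.
Damped frequency ω_d = ω_n√(1−ζ²) = 9.87 rad/s, so peak time T_p = π/ω_d = 0.318 s.

T_p = 0.318 s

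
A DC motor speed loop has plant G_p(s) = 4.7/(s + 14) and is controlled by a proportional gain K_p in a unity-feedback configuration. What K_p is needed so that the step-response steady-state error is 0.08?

The loop is type 0, so e_ss(step) = 1/(1 + K_pos) with K_pos = K_p·G_p(0).
G_p(0) = 0.3357. Require 1/(1 + K_p·0.3357) = 0.08, so 1 + 0.3357·K_p = 12.5.
K_p = (12.5 − 1)/0.3357 = 34.3.

K_p = 34.3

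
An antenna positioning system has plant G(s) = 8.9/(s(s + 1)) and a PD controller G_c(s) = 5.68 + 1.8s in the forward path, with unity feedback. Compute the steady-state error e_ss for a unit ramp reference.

0.0198

The loop has one pole at the origin (type 1). Velocity error constant K_v = lim_{s→0} s·G_c(s)G(s) = 5.68·8.9/1 = 50.55.
Steady-state error to a unit ramp: e_ss = 1/K_v = 0.0198.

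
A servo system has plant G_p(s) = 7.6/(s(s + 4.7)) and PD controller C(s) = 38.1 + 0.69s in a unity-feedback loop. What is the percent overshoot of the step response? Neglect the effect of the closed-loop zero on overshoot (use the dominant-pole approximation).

Forward path: (38.1 + 0.69s)·7.6/(s(s+4.7)). The closed-loop characteristic equation is s² + (4.7 + 7.6·0.69)s + 7.6·38.1 = 0.
That is s² + 9.944s + 289.6 = 0, so ω_n = 17.02 rad/s and ζ = 9.944/(2·17.02) = 0.2922.
%OS = 100·exp(−πζ/√(1−ζ²)) = 38.3%.

38.3%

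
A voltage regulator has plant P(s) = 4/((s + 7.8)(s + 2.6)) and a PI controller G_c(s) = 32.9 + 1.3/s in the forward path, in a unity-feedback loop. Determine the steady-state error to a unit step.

0

The open loop G_c(s)P(s) has a pole at the origin (type 1), so the static position error constant is infinite and e_ss = 1/(1+∞) = 0.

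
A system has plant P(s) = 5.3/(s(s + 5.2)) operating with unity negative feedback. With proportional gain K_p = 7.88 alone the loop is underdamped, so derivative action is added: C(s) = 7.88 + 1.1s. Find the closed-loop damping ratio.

Forward path: (7.88 + 1.1s)·5.3/(s(s+5.2)). The closed-loop characteristic equation is s² + (5.2 + 5.3·1.1)s + 5.3·7.88 = 0.
That is s² + 11.03s + 41.76 = 0, so ω_n = 6.463 rad/s and ζ = 11.03/(2·6.463) = 0.8534.

ζ = 0.853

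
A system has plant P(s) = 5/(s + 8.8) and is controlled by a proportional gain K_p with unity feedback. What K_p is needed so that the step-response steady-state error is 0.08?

K_p = 20.2

Steady-state error for a unit step on this type-0 loop is 1/(1 + K_p·P(0)).
P(0) = 0.5682. Require 1/(1 + K_p·0.5682) = 0.08, so 1 + 0.5682·K_p = 12.5.
K_p = (12.5 − 1)/0.5682 = 20.2.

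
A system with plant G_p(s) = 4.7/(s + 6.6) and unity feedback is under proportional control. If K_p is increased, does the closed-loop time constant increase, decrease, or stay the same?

Closed-loop pole is at s = −(6.6+K_p·4.7); larger K_p moves it further left, so τ = 1/(6.6+K_p·4.7) decreases.

decrease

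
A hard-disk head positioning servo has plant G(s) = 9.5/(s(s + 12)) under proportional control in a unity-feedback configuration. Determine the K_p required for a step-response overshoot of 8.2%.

From %OS = 100·exp(−πζ/√(1−ζ²)) = 8.2%, ζ = −ln(0.082)/√(π²+ln²(0.082)) = 0.6228.
Characteristic equation s² + 12s + 9.5K_p = 0 gives ζ = 12/(2√(9.5K_p)).
Setting ζ = 0.6228: √(9.5K_p) = 12/(2·0.6228) = 9.633, so K_p = 92.8/9.5 = 9.77.

K_p = 9.77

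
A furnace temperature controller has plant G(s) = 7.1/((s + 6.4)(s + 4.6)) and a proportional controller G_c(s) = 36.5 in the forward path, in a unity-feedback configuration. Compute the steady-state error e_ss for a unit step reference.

The loop is type 0. Static position error constant K_pos = G_c(0)·G(0) = 36.5·0.2412 = 8.803.
Steady-state error to a unit step: e_ss = 1/(1+K_pos) = 1/9.803 = 0.102.

0.102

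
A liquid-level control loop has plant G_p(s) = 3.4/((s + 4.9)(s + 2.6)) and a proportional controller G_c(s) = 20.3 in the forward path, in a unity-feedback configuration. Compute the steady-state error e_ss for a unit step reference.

The loop is type 0. Static position error constant K_pos = G_c(0)·G_p(0) = 20.3·0.2669 = 5.418.
Steady-state error to a unit step: e_ss = 1/(1+K_pos) = 1/6.418 = 0.156.

0.156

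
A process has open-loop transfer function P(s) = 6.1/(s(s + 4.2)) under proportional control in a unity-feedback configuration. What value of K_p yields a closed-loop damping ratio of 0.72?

K_p = 1.39

Closed-loop characteristic equation: s² + 4.2s + K_p·6.1 = 0.
So ω_n = √(6.1K_p) and 2ζω_n = 4.2, giving ζ = 4.2/(2√(6.1K_p)).
Setting ζ = 0.72: √(6.1K_p) = 4.2/(2·0.72) = 2.917, so K_p = 8.507/6.1 = 1.39.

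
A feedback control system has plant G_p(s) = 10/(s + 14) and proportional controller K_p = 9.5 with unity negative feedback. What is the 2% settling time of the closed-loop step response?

T_s ≈ 0.0367 s

Closed-loop transfer function: T(s) = K_p·G_p(s)/(1 + K_p·G_p(s)) = 95/(s + 14 + 95) = 95/(s + 109).
Time constant τ = 1/109 = 0.009174 s, so the 2% settling time is about 4τ = 0.0367 s.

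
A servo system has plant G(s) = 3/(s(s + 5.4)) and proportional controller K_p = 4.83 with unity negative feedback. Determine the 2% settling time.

From 1 + K_pG(s) = 0: s² + 5.4s + 14.49 = 0 ⇒ ω_n = 3.807, ζ = 0.7093.
2% settling time T_s ≈ 4/(ζω_n) = 4/2.7 = 1.48 s.

T_s ≈ 1.48 s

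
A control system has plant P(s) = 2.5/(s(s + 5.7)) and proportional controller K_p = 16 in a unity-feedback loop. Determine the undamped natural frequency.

With unity feedback the closed-loop characteristic equation is s² + 5.7s + 16·2.5 = s² + 5.7s + 40 = 0.
Matching s² + 2ζω_n s + ω_n²: ω_n = √40 = 6.325 rad/s and 2ζω_n = 5.7, so ζ = 5.7/(2·6.325) = 0.451.

ω_n = 6.32 rad/s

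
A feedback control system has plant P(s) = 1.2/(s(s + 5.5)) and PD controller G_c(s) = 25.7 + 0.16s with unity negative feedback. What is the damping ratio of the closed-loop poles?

Forward path: (25.7 + 0.16s)·1.2/(s(s+5.5)). The closed-loop characteristic equation is s² + (5.5 + 1.2·0.16)s + 1.2·25.7 = 0.
That is s² + 5.692s + 30.84 = 0, so ω_n = 5.553 rad/s and ζ = 5.692/(2·5.553) = 0.5125.

ζ = 0.512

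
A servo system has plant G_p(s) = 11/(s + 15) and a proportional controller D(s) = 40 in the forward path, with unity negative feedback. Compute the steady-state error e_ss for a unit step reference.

The loop is type 0. Static position error constant K_pos = D(0)·G_p(0) = 40·0.7333 = 29.33.
Steady-state error to a unit step: e_ss = 1/(1+K_pos) = 1/30.33 = 0.033.

0.033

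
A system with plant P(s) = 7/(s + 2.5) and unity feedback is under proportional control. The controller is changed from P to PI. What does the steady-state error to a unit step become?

The integrator makes K_pos = lim_{s→0} C(s)G(s) infinite, so e_ss = 1/(1+K_pos) = 0.

0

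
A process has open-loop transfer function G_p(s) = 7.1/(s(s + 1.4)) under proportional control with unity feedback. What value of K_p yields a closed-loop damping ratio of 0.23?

K_p = 1.3

Closed-loop characteristic equation: s² + 1.4s + K_p·7.1 = 0.
So ω_n = √(7.1K_p) and 2ζω_n = 1.4, giving ζ = 1.4/(2√(7.1K_p)).
Setting ζ = 0.23: √(7.1K_p) = 1.4/(2·0.23) = 3.043, so K_p = 9.263/7.1 = 1.3.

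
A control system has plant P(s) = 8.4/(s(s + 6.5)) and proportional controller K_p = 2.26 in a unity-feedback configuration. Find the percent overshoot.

2.96%

Closed-loop characteristic equation: s² + 6.5s + 18.98 = 0, so ω_n = 4.357 rad/s and ζ = 6.5/(2·4.357) = 0.7459.
%OS = 100·exp(−πζ/√(1−ζ²)) = 100·exp(−π·0.7459/√0.4436) = 2.96%.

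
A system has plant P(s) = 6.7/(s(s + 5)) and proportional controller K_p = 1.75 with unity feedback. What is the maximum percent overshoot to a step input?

From 1 + K_pP(s) = 0: s² + 5s + 11.72 = 0 ⇒ ω_n = 3.424, ζ = 0.7301.
%OS = 100·exp(−πζ/√(1−ζ²)) = 100·exp(−π·0.7301/√0.467) = 3.49%.

3.49%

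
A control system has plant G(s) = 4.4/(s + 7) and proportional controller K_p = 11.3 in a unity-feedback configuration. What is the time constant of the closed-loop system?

τ = 0.0176 s

Closed-loop transfer function: T(s) = K_p·G(s)/(1 + K_p·G(s)) = 49.72/(s + 7 + 49.72) = 49.72/(s + 56.72).
Time constant τ = 1/56.72 = 0.0176 s.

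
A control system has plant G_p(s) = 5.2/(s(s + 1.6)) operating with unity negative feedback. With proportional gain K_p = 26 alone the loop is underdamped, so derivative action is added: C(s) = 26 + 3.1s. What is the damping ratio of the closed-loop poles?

ζ = 0.762

Forward path: (26 + 3.1s)·5.2/(s(s+1.6)). The closed-loop characteristic equation is s² + (1.6 + 5.2·3.1)s + 5.2·26 = 0.
That is s² + 17.72s + 135.2 = 0, so ω_n = 11.63 rad/s and ζ = 17.72/(2·11.63) = 0.762.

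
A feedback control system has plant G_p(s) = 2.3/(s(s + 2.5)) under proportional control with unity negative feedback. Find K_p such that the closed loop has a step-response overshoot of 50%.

K_p = 14.6

From %OS = 100·exp(−πζ/√(1−ζ²)) = 50%, ζ = −ln(0.5)/√(π²+ln²(0.5)) = 0.2155.
Characteristic equation s² + 2.5s + 2.3K_p = 0 gives ζ = 2.5/(2√(2.3K_p)).
Setting ζ = 0.2155: √(2.3K_p) = 2.5/(2·0.2155) = 5.802, so K_p = 33.66/2.3 = 14.6.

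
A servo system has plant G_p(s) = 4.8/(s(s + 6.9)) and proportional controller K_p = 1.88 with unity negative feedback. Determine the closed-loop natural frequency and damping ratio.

1 + K_p·G_p(s) = 0 gives s² + 6.9s + 9.024 = 0.
Matching s² + 2ζω_n s + ω_n²: ω_n = √9.024 = 3.004 rad/s and 2ζω_n = 6.9, so ζ = 6.9/(2·3.004) = 1.15.

ω_n = 3 rad/s, ζ = 1.15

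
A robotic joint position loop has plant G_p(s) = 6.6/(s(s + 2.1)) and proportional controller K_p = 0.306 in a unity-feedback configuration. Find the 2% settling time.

From 1 + K_pG_p(s) = 0: s² + 2.1s + 2.02 = 0 ⇒ ω_n = 1.421, ζ = 0.7389.
2% settling time T_s ≈ 4/(ζω_n) = 4/1.05 = 3.81 s.

T_s ≈ 3.81 s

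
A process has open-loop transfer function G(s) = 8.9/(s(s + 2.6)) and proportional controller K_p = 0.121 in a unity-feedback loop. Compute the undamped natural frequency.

ω_n = 1.04 rad/s

The closed-loop denominator is s(s+2.6) + 0.121·8.9 = s² + 2.6s + 1.077.
So ω_n² = 1.077 ⇒ ω_n = 1.038 rad/s, and ζ = 2.6/(2ω_n) = 1.25.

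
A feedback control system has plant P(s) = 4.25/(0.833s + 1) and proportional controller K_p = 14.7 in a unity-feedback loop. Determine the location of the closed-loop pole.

s = -76.2

Closed loop: T(s) = K_p·P/(1+K_p·P) = 62.47/(0.833s + 1 + 62.47), with pole at s = −(1 + 62.47)/0.833 = −76.2.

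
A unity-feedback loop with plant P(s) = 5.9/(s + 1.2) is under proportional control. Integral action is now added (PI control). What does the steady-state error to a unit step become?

The integrator makes K_pos = lim_{s→0} C(s)G(s) infinite, so e_ss = 1/(1+K_pos) = 0.

0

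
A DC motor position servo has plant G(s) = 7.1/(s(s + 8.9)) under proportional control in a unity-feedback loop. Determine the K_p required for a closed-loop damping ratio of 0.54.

K_p = 9.56

Closed-loop characteristic equation: s² + 8.9s + K_p·7.1 = 0.
So ω_n = √(7.1K_p) and 2ζω_n = 8.9, giving ζ = 8.9/(2√(7.1K_p)).
Setting ζ = 0.54: √(7.1K_p) = 8.9/(2·0.54) = 8.241, so K_p = 67.91/7.1 = 9.56.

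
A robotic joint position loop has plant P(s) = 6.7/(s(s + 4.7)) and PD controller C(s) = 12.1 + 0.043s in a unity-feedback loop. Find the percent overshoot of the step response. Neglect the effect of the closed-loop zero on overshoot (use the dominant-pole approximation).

40.4%

Forward path: (12.1 + 0.043s)·6.7/(s(s+4.7)). The closed-loop characteristic equation is s² + (4.7 + 6.7·0.043)s + 6.7·12.1 = 0.
That is s² + 4.988s + 81.07 = 0, so ω_n = 9.004 rad/s and ζ = 4.988/(2·9.004) = 0.277.
%OS = 100·exp(−πζ/√(1−ζ²)) = 40.4%.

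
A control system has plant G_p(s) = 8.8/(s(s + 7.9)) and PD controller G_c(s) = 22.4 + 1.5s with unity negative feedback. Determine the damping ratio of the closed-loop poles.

ζ = 0.751

Forward path: (22.4 + 1.5s)·8.8/(s(s+7.9)). The closed-loop characteristic equation is s² + (7.9 + 8.8·1.5)s + 8.8·22.4 = 0.
That is s² + 21.1s + 197.1 = 0, so ω_n = 14.04 rad/s and ζ = 21.1/(2·14.04) = 0.7514.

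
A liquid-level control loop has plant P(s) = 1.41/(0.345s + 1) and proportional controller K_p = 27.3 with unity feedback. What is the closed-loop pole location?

Closed loop: T(s) = K_p·P/(1+K_p·P) = 38.49/(0.345s + 1 + 38.49), with pole at s = −(1 + 38.49)/0.345 = −114.5.

s = -114.5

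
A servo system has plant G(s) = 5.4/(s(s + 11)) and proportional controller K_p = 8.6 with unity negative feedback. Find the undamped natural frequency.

ω_n = 6.81 rad/s

1 + K_p·G(s) = 0 gives s² + 11s + 46.44 = 0.
So ω_n² = 46.44 ⇒ ω_n = 6.815 rad/s, and ζ = 11/(2ω_n) = 0.807.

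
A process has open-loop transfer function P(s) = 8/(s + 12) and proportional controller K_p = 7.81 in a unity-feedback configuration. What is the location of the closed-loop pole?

Closed-loop transfer function: T(s) = K_p·P(s)/(1 + K_p·P(s)) = 62.48/(s + 12 + 62.48) = 62.48/(s + 74.48).
The closed-loop pole is at s = −74.48.

s = -74.48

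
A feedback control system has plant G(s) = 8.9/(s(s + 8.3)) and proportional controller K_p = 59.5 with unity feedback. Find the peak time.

T_p = 0.139 s

The closed-loop denominator s² + 8.3s + 529.6 gives ω_n = √529.6 = 23.01 and ζ = 8.3/(2ω_n) = 0.1803.
Damped frequency ω_d = ω_n√(1−ζ²) = 22.63 rad/s, so peak time T_p = π/ω_d = 0.139 s.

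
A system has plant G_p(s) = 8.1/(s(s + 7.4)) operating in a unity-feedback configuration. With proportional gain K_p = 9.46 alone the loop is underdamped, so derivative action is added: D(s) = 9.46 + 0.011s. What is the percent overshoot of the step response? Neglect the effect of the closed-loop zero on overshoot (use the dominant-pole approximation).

22.6%

Forward path: (9.46 + 0.011s)·8.1/(s(s+7.4)). The closed-loop characteristic equation is s² + (7.4 + 8.1·0.011)s + 8.1·9.46 = 0.
That is s² + 7.489s + 76.63 = 0, so ω_n = 8.754 rad/s and ζ = 7.489/(2·8.754) = 0.4278.
%OS = 100·exp(−πζ/√(1−ζ²)) = 22.6%.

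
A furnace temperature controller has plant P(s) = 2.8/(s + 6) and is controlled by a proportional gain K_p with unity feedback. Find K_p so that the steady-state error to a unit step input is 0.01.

Steady-state error for a unit step on this type-0 loop is 1/(1 + K_p·P(0)).
P(0) = 0.4667. Require 1/(1 + K_p·0.4667) = 0.01, so 1 + 0.4667·K_p = 100.
K_p = (100 − 1)/0.4667 = 212.

K_p = 212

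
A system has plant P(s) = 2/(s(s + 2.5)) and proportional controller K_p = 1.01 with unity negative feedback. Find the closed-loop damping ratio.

With unity feedback the closed-loop characteristic equation is s² + 2.5s + 1.01·2 = s² + 2.5s + 2.02 = 0.
So ω_n² = 2.02 ⇒ ω_n = 1.421 rad/s, and ζ = 2.5/(2ω_n) = 0.879.

ζ = 0.879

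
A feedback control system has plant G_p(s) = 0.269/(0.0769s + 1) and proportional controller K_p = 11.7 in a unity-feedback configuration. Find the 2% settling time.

Closed loop: T(s) = K_p·G_p/(1+K_p·G_p) = 3.147/(0.0769s + 1 + 3.147), with pole at s = −(1 + 3.147)/0.0769 = −53.93.
τ = 1/53.93 = 0.01854 s, so 2% settling time ≈ 4τ = 0.0742 s.

T_s ≈ 0.0742 s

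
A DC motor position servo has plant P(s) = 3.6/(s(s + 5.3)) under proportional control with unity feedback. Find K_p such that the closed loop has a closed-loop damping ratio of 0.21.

Closed-loop characteristic equation: s² + 5.3s + K_p·3.6 = 0.
So ω_n = √(3.6K_p) and 2ζω_n = 5.3, giving ζ = 5.3/(2√(3.6K_p)).
Setting ζ = 0.21: √(3.6K_p) = 5.3/(2·0.21) = 12.62, so K_p = 159.2/3.6 = 44.2.

K_p = 44.2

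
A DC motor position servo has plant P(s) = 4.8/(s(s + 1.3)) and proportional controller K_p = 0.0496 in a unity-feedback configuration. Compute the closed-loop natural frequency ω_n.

The closed-loop denominator is s(s+1.3) + 0.0496·4.8 = s² + 1.3s + 0.2381.
Matching s² + 2ζω_n s + ω_n²: ω_n = √0.2381 = 0.4879 rad/s and 2ζω_n = 1.3, so ζ = 1.3/(2·0.4879) = 1.33.

ω_n = 0.488 rad/s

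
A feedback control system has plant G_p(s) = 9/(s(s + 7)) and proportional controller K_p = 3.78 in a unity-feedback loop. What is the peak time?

Closed-loop characteristic equation: s² + 7s + 34.02 = 0, so ω_n = 5.833 rad/s and ζ = 7/(2·5.833) = 0.6001.
Damped frequency ω_d = ω_n√(1−ζ²) = 4.666 rad/s, so peak time T_p = π/ω_d = 0.673 s.

T_p = 0.673 s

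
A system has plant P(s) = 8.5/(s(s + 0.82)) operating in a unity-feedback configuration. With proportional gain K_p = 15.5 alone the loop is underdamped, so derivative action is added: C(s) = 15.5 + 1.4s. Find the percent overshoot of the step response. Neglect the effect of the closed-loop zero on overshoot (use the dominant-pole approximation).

12.4%

Forward path: (15.5 + 1.4s)·8.5/(s(s+0.82)). The closed-loop characteristic equation is s² + (0.82 + 8.5·1.4)s + 8.5·15.5 = 0.
That is s² + 12.72s + 131.8 = 0, so ω_n = 11.48 rad/s and ζ = 12.72/(2·11.48) = 0.5541.
%OS = 100·exp(−πζ/√(1−ζ²)) = 12.4%.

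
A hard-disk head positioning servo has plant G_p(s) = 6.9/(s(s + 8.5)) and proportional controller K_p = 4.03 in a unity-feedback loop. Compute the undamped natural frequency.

1 + K_p·G_p(s) = 0 gives s² + 8.5s + 27.81 = 0.
So ω_n² = 27.81 ⇒ ω_n = 5.273 rad/s, and ζ = 8.5/(2ω_n) = 0.806.

ω_n = 5.27 rad/s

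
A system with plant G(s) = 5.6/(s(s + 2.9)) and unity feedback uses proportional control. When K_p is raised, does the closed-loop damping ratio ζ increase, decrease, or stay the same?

ζ = 2.9/(2√(5.6K_p)); increasing K_p raises the denominator, so ζ falls.

decrease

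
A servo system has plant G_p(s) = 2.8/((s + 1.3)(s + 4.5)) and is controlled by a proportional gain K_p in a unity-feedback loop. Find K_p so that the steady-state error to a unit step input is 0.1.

K_p = 18.8

The loop is type 0, so e_ss(step) = 1/(1 + K_pos) with K_pos = K_p·G_p(0).
G_p(0) = 0.4786. Require 1/(1 + K_p·0.4786) = 0.1, so 1 + 0.4786·K_p = 10.
K_p = (10 − 1)/0.4786 = 18.8.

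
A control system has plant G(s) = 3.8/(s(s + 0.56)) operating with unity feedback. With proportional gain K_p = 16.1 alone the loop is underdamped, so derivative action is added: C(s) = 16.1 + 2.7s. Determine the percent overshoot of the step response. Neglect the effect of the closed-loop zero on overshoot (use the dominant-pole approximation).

4.94%

Forward path: (16.1 + 2.7s)·3.8/(s(s+0.56)). The closed-loop characteristic equation is s² + (0.56 + 3.8·2.7)s + 3.8·16.1 = 0.
That is s² + 10.82s + 61.18 = 0, so ω_n = 7.822 rad/s and ζ = 10.82/(2·7.822) = 0.6917.
%OS = 100·exp(−πζ/√(1−ζ²)) = 4.94%.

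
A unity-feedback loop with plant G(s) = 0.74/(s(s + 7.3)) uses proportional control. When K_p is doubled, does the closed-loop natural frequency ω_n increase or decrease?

ω_n = √(0.74·K_p), which grows with K_p.

increase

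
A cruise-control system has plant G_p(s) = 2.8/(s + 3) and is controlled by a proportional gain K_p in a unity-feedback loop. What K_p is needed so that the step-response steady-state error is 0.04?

For a type-0 loop with proportional control, e_ss = 1/(1 + K_p·G_p(0)).
G_p(0) = 0.9333. Require 1/(1 + K_p·0.9333) = 0.04, so 1 + 0.9333·K_p = 25.
K_p = (25 − 1)/0.9333 = 25.7.

K_p = 25.7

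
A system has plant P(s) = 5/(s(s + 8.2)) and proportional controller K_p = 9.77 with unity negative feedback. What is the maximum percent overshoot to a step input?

From 1 + K_pP(s) = 0: s² + 8.2s + 48.85 = 0 ⇒ ω_n = 6.989, ζ = 0.5866.
%OS = 100·exp(−πζ/√(1−ζ²)) = 100·exp(−π·0.5866/√0.6559) = 10.3%.

10.3%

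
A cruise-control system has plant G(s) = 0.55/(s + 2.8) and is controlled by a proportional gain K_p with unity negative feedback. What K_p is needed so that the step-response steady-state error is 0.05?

K_p = 96.7

For a type-0 loop with proportional control, e_ss = 1/(1 + K_p·G(0)).
G(0) = 0.1964. Require 1/(1 + K_p·0.1964) = 0.05, so 1 + 0.1964·K_p = 20.
K_p = (20 − 1)/0.1964 = 96.7.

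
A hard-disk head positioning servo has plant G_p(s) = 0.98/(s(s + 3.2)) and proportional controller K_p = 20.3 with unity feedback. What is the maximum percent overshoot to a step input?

29.9%

The closed-loop denominator s² + 3.2s + 19.89 gives ω_n = √19.89 = 4.46 and ζ = 3.2/(2ω_n) = 0.3587.
%OS = 100·exp(−πζ/√(1−ζ²)) = 100·exp(−π·0.3587/√0.8713) = 29.9%.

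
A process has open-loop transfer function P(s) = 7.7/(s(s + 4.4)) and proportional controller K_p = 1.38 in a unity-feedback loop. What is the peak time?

T_p = 1.31 s

The closed-loop denominator s² + 4.4s + 10.63 gives ω_n = √10.63 = 3.26 and ζ = 4.4/(2ω_n) = 0.6749.
Damped frequency ω_d = ω_n√(1−ζ²) = 2.405 rad/s, so peak time T_p = π/ω_d = 1.31 s.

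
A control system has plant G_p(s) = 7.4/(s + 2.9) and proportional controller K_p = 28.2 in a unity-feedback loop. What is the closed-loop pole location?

s = -211.6

Closed-loop transfer function: T(s) = K_p·G_p(s)/(1 + K_p·G_p(s)) = 208.7/(s + 2.9 + 208.7) = 208.7/(s + 211.6).
The closed-loop pole is at s = −211.6.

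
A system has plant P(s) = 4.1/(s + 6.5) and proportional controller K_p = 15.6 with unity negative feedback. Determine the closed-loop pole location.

s = -70.46

Closed-loop transfer function: T(s) = K_p·P(s)/(1 + K_p·P(s)) = 63.96/(s + 6.5 + 63.96) = 63.96/(s + 70.46).
The closed-loop pole is at s = −70.46.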